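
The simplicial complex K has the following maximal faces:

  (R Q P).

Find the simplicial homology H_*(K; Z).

Fix the vertex order P < Q < R and write every simplex with vertices in increasing order. Then dim K = 2 and the simplices of K are:

  0-simplices (3): P, Q, R
  1-simplices (3): PQ, PR, QR
  2-simplices (1): PQR

giving chain groups C_0 ≅ Z^3, C_1 ≅ Z^3, C_2 ≅ Z^1.

Boundary ∂_1: C_1 → C_0 is given by ∂[p,q] = [q] − [p]. For instance
  ∂PR = R − P.
This gives a 3×3 integer matrix of rank 2; reducing to Smith normal form yields diagonal entries (1,1).

Boundary ∂_2: C_2 → C_1 maps a triangle to the signed sum of its edges. For instance
  ∂PQR = QR − PR + PQ.
This gives a 3×1 integer matrix of rank 1; reducing to Smith normal form yields diagonal entries (1).

From H_k ≅ ker(∂_k) / im(∂_{k+1}) we obtain:

  H_0: rank C_0 − rank ∂_1 = 3 − 2 = 1, and the invariant factors of ∂_1 are all 1, so H_0 = Z.
  H_1: rank ker ∂_1 − rank ∂_2 = (3 − 2) − 1 = 0, and the invariant factors of ∂_2 are all 1, so H_1 = 0.
  H_2: rank ker ∂_2 − rank ∂_3 = (1 − 1) − 0 = 0, and there is no ∂_3, so H_2 = 0.

As a check, the Euler characteristic is 3 − 3 + 1 = 1, which agrees with 1 − 0 + 0 = 1.

H_0 ≅ Z,  H_1 = 0,  H_2 = 0.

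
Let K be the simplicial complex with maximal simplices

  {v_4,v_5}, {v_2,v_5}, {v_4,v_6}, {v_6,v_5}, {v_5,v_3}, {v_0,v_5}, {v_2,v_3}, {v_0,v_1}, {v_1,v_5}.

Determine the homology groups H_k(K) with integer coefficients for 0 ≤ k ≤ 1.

H_0 ≅ Z,  H_1 ≅ Z^3.

Take the total order v_0 < v_1 < v_2 < v_3 < v_4 < v_5 < v_6 on the vertex set. Then K (dimension 1) consists of the simplices:

  0-simplices (7): [v_0], [v_1], [v_2], [v_3], [v_4], [v_5], [v_6]
  1-simplices (9): [v_0,v_1], [v_0,v_5], [v_1,v_5], [v_2,v_3], [v_2,v_5], [v_3,v_5], [v_4,v_5], [v_4,v_6], [v_5,v_6]

giving chain groups C_0 ≅ Z^7, C_1 ≅ Z^9.

The boundary map ∂_1: C_1 → C_0 sends each edge [p,q] (with p < q) to q − p.
This gives a 7×9 integer matrix of rank 6; reducing to Smith normal form yields diagonal entries (1,1,1,1,1,1).

Computing H_k = (kernel of ∂_k) / (image of ∂_{k+1}):

  H_0: rank C_0 − rank ∂_1 = 7 − 6 = 1, and the invariant factors of ∂_1 are all 1, so H_0 = Z.
  H_1: rank ker ∂_1 − rank ∂_2 = (9 − 6) − 0 = 3, and there is no ∂_2, so H_1 = Z^3.

As a check, the Euler characteristic is 7 − 9 = -2, which agrees with 1 − 3 = -2.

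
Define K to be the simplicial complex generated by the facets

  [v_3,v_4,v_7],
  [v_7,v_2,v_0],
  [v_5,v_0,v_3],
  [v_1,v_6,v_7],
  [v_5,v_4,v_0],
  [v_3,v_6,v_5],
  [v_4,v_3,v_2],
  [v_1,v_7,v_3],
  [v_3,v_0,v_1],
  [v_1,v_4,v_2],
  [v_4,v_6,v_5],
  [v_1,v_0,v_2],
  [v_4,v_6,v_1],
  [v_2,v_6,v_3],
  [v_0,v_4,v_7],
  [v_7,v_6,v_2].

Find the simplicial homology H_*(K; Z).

H_0 = Z,  H_1 = Z^2,  H_2 = Z.

Take the total order v_0 < v_1 < v_2 < v_3 < v_4 < v_5 < v_6 < v_7 on the vertex set. Then K (dimension 2) consists of the simplices:

  0-simplices (8): [v_0], [v_1], [v_2], [v_3], [v_4], [v_5], [v_6], [v_7]
  1-simplices (24): (24 of them)
  2-simplices (16): (16 of them)

Hence C_0 ≅ Z^8, C_1 ≅ Z^24, C_2 ≅ Z^16.

∂_1: C_1 → C_0 sends each edge [p,q] (with p < q) to q − p. For instance
  ∂[v_3,v_5] = [v_5] − [v_3].
As a 8×24 matrix over Z this has rank 7, with invariant factors (1,1,1,1,1,1,1).

The boundary map ∂_2: C_2 → C_1 sends each 2-simplex [p,q,r] to [q,r] − [p,r] + [p,q]. For instance
  ∂[v_2,v_3,v_4] = [v_3,v_4] − [v_2,v_4] + [v_2,v_3],
  ∂[v_0,v_1,v_2] = [v_1,v_2] − [v_0,v_2] + [v_0,v_1].
This gives a 24×16 integer matrix of rank 15; reducing to Smith normal form yields diagonal entries (1,1,1,1,1,1,1,1,1,1,1,1,1,1,1).

Now H_k = ker ∂_k / im ∂_{k+1}, so:

  H_0: rank C_0 − rank ∂_1 = 8 − 7 = 1, and the invariant factors of ∂_1 are all 1, so H_0 = Z.
  H_1: rank ker ∂_1 − rank ∂_2 = (24 − 7) − 15 = 2, and the invariant factors of ∂_2 are all 1, so H_1 = Z^2.
  H_2: rank ker ∂_2 − rank ∂_3 = (16 − 15) − 0 = 1, and there is no ∂_3, so H_2 = Z.

(K is a triangulation of the torus T^2.)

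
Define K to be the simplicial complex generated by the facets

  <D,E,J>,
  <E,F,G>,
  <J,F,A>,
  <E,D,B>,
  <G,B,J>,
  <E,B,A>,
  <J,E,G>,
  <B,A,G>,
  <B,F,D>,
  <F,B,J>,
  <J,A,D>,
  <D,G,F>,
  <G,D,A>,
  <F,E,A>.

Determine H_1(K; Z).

Order the vertices as A < B < D < E < F < G < J. Listing each simplex with vertices in this order, K has dimension 2 with simplices:

  0-simplices (7): A, B, D, E, F, G, J
  1-simplices (21): AB, AD, AE, AF, AG, AJ, BD, BE, BF, BG, BJ, DE, DF, DG, DJ, EF, EG, EJ, FG, FJ, GJ
  2-simplices (14): ABE, ABG, ADG, ADJ, AEF, AFJ, BDE, BDF, BFJ, BGJ, DEJ, DFG, EFG, EGJ

so the chain groups are C_0 ≅ Z^7, C_1 ≅ Z^21, C_2 ≅ Z^14.

The boundary map ∂_1: C_1 → C_0 sends each edge [p,q] (with p < q) to q − p. For instance
  ∂AB = B − A.
This gives a 7×21 integer matrix of rank 6; reducing to Smith normal form yields diagonal entries (1,1,1,1,1,1).

The boundary map ∂_2: C_2 → C_1 sends each 2-simplex [p,q,r] to [q,r] − [p,r] + [p,q]. For instance
  ∂ABG = BG − AG + AB,
  ∂AFJ = FJ − AJ + AF.
This gives a 21×14 integer matrix of rank 13; reducing to Smith normal form yields diagonal entries (1,1,1,1,1,1,1,1,1,1,1,1,1).

Reading off H_k = ker ∂_k / im ∂_{k+1}:

  H_1: rank ker ∂_1 − rank ∂_2 = (21 − 6) − 13 = 2, and the invariant factors of ∂_2 are all 1, so H_1 = Z^2.

H_1 = Z^2.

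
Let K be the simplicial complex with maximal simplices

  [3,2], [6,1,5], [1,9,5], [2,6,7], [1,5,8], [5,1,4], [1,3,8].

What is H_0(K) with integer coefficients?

We work with the vertex ordering 1 < 2 < 3 < 4 < 5 < 6 < 7 < 8 < 9. The simplices of K, each written with vertices in increasing order, are:

  0-simplices (9): [1], [2], [3], [4], [5], [6], [7], [8], [9]
  1-simplices (15): [1,3], [1,4], [1,5], [1,6], [1,8], [1,9], [2,3], [2,6], [2,7], [3,8], [4,5], [5,6], [5,8], [5,9], [6,7]
  2-simplices (6): [1,3,8], [1,4,5], [1,5,6], [1,5,8], [1,5,9], [2,6,7]

so the chain groups are C_0 ≅ Z^9, C_1 ≅ Z^15, C_2 ≅ Z^6.

The boundary map ∂_1: C_1 → C_0 maps an edge to its endpoints' difference, ∂[p,q] = q − p.
This gives a 9×15 integer matrix of rank 8; reducing to Smith normal form yields diagonal entries (1,1,1,1,1,1,1,1).

The boundary map ∂_2: C_2 → C_1 acts by ∂[p,q,r] = [q,r] − [p,r] + [p,q]. For instance
  ∂[1,4,5] = [4,5] − [1,5] + [1,4],
  ∂[1,5,9] = [5,9] − [1,9] + [1,5].
As a 15×6 matrix over Z this has rank 6, with invariant factors (1,1,1,1,1,1).

Reading off H_k = ker ∂_k / im ∂_{k+1}:

  H_0: rank C_0 − rank ∂_1 = 9 − 8 = 1, and the invariant factors of ∂_1 are all 1, so H_0 = Z.

H_0 ≅ Z.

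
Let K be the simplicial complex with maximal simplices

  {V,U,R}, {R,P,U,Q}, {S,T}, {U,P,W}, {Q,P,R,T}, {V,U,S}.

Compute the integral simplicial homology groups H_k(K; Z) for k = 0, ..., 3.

H_0 = Z,  H_1 = Z,  H_2 = 0,  H_3 = 0.

K has 8 vertices, 16 edges, 10 triangles, 2 3-simplices.
rank ∂_0 = 0, rank ∂_1 = 7 ⇒ b_0 = 8 − 0 − 7 = 1; all invariant factors of ∂_1 are 1 so no torsion. So H_0 = Z.
rank ∂_1 = 7, rank ∂_2 = 8 ⇒ b_1 = 16 − 7 − 8 = 1; all invariant factors of ∂_2 are 1 so no torsion. So H_1 = Z.
rank ∂_2 = 8, rank ∂_3 = 2 ⇒ b_2 = 10 − 8 − 2 = 0; all invariant factors of ∂_3 are 1 so no torsion. So H_2 = 0.
rank ∂_3 = 2, rank ∂_4 = 0 ⇒ b_3 = 2 − 2 − 0 = 0. So H_3 = 0.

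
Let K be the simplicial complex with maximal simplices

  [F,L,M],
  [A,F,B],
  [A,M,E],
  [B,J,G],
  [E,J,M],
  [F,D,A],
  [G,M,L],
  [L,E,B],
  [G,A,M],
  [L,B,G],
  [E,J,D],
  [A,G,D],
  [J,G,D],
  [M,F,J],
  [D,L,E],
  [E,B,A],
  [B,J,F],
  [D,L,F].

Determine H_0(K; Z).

H_0 = Z.

We work with the vertex ordering A < B < D < E < F < G < J < L < M. The simplices of K, each written with vertices in increasing order, are:

  0-simplices (9): A, B, D, E, F, G, J, L, M
  1-simplices (27): AB, AD, AE, AF, AG, AM, BE, BF, BG, BJ, BL, DE, DF, DG, DJ, DL, EJ, EL, EM, FJ, FL, FM, GJ, GL, GM, JM, LM
  2-simplices (18): ABE, ABF, ADF, ADG, AEM, AGM, BEL, BFJ, BGJ, BGL, DEJ, DEL, DFL, DGJ, EJM, FJM, FLM, GLM

giving chain groups C_0 ≅ Z^9, C_1 ≅ Z^27, C_2 ≅ Z^18.

∂_1: C_1 → C_0 sends each edge [p,q] (with p < q) to q − p.
As a 9×27 matrix over Z this has rank 8, with invariant factors (1,1,1,1,1,1,1,1).

Boundary ∂_2: C_2 → C_1 maps a triangle to the signed sum of its edges. For instance
  ∂FJM = JM − FM + FJ,
  ∂ABE = BE − AE + AB.
The 27×18 boundary matrix has rank 17 and Smith normal form diag(1,1,1,1,1,1,1,1,1,1,1,1,1,1,1,1,1).

Computing H_k = (kernel of ∂_k) / (image of ∂_{k+1}):

  H_0: rank C_0 − rank ∂_1 = 9 − 8 = 1, and the invariant factors of ∂_1 are all 1, so H_0 = Z.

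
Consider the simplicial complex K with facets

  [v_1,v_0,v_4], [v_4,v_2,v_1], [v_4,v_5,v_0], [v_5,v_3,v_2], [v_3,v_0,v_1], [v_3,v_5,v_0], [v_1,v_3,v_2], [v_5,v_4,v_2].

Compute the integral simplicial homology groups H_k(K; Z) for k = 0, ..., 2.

Take the total order v_0 < v_1 < v_2 < v_3 < v_4 < v_5 on the vertex set. Then K (dimension 2) consists of the simplices:

  0-simplices (6): [v_0], [v_1], [v_2], [v_3], [v_4], [v_5]
  1-simplices (12): [v_0,v_1], [v_0,v_3], [v_0,v_4], [v_0,v_5], [v_1,v_2], [v_1,v_3], [v_1,v_4], [v_2,v_3], [v_2,v_4], [v_2,v_5], [v_3,v_5], [v_4,v_5]
  2-simplices (8): [v_0,v_1,v_3], [v_0,v_1,v_4], [v_0,v_3,v_5], [v_0,v_4,v_5], [v_1,v_2,v_3], [v_1,v_2,v_4], [v_2,v_3,v_5], [v_2,v_4,v_5]

Hence C_0 ≅ Z^6, C_1 ≅ Z^12, C_2 ≅ Z^8.

The boundary map ∂_1: C_1 → C_0 maps an edge to its endpoints' difference, ∂[p,q] = q − p. For instance
  ∂[v_3,v_5] = [v_5] − [v_3].
The resulting 6×12 matrix has rank 5, and its Smith normal form has invariant factors (1,1,1,1,1).

∂_2: C_2 → C_1 sends each 2-simplex [p,q,r] to [q,r] − [p,r] + [p,q]. For instance
  ∂[v_1,v_2,v_3] = [v_2,v_3] − [v_1,v_3] + [v_1,v_2],
  ∂[v_1,v_2,v_4] = [v_2,v_4] − [v_1,v_4] + [v_1,v_2].
This gives a 12×8 integer matrix of rank 7; reducing to Smith normal form yields diagonal entries (1,1,1,1,1,1,1).

From H_k ≅ ker(∂_k) / im(∂_{k+1}) we obtain:

  H_0: rank C_0 − rank ∂_1 = 6 − 5 = 1, and the invariant factors of ∂_1 are all 1, so H_0 = Z.
  H_1: rank ker ∂_1 − rank ∂_2 = (12 − 5) − 7 = 0, and the invariant factors of ∂_2 are all 1, so H_1 = 0.
  H_2: rank ker ∂_2 − rank ∂_3 = (8 − 7) − 0 = 1, and there is no ∂_3, so H_2 = Z.

H_0 = Z,  H_1 = 0,  H_2 = Z.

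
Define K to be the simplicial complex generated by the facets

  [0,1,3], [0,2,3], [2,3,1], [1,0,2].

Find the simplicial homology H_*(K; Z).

Take the total order 0 < 1 < 2 < 3 on the vertex set. Then K (dimension 2) consists of the simplices:

  0-simplices (4): [0], [1], [2], [3]
  1-simplices (6): [0,1], [0,2], [0,3], [1,2], [1,3], [2,3]
  2-simplices (4): [0,1,2], [0,1,3], [0,2,3], [1,2,3]

Hence C_0 ≅ Z^4, C_1 ≅ Z^6, C_2 ≅ Z^4.

The boundary map ∂_1: C_1 → C_0 sends each edge [p,q] (with p < q) to q − p. For instance
  ∂[2,3] = [3] − [2].
The 4×6 boundary matrix has rank 3 and Smith normal form diag(1,1,1).

∂_2: C_2 → C_1 sends each 2-simplex [p,q,r] to [q,r] − [p,r] + [p,q]. For instance
  ∂[0,2,3] = [2,3] − [0,3] + [0,2],
  ∂[0,1,3] = [1,3] − [0,3] + [0,1].
As a 6×4 matrix over Z this has rank 3, with invariant factors (1,1,1).

Now H_k = ker ∂_k / im ∂_{k+1}, so:

  H_0: rank C_0 − rank ∂_1 = 4 − 3 = 1, and the invariant factors of ∂_1 are all 1, so H_0 = Z.
  H_1: rank ker ∂_1 − rank ∂_2 = (6 − 3) − 3 = 0, and the invariant factors of ∂_2 are all 1, so H_1 = 0.
  H_2: rank ker ∂_2 − rank ∂_3 = (4 − 3) − 0 = 1, and there is no ∂_3, so H_2 = Z.

H_0 ≅ Z,  H_1 = 0,  H_2 ≅ Z.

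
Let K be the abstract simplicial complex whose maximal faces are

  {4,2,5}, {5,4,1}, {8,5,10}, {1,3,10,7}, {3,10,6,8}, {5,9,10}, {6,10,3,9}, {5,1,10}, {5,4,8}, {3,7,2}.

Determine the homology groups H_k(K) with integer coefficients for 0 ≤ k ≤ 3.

Order the vertices as 1 < 2 < 3 < 4 < 5 < 6 < 7 < 8 < 9 < 10. Listing each simplex with vertices in this order, K has dimension 3 with simplices:

  0-simplices (10): [1], [2], [3], [4], [5], [6], [7], [8], [9], [10]
  1-simplices (25): (25 of them)
  2-simplices (18): (18 of them)
  3-simplices (3): [1,3,7,10], [3,6,8,10], [3,6,9,10]

giving chain groups C_0 ≅ Z^10, C_1 ≅ Z^25, C_2 ≅ Z^18, C_3 ≅ Z^3.

The boundary map ∂_1: C_1 → C_0 maps an edge to its endpoints' difference, ∂[p,q] = q − p. For instance
  ∂[4,8] = [8] − [4].
The 10×25 boundary matrix has rank 9 and Smith normal form diag(1,1,1,1,1,1,1,1,1).

Boundary ∂_2: C_2 → C_1 sends each 2-simplex [p,q,r] to [q,r] − [p,r] + [p,q]. For instance
  ∂[3,8,10] = [8,10] − [3,10] + [3,8],
  ∂[5,9,10] = [9,10] − [5,10] + [5,9].
The resulting 25×18 matrix has rank 15, and its Smith normal form has invariant factors (1,1,1,1,1,1,1,1,1,1,1,1,1,1,1).

Boundary ∂_3: C_3 → C_2 sends each 3-simplex σ to the alternating sum Σ_i (−1)^i (σ with its i-th vertex removed). For instance
  ∂[3,6,8,10] = [6,8,10] − [3,8,10] + [3,6,10] − [3,6,8],
  ∂[3,6,9,10] = [6,9,10] − [3,9,10] + [3,6,10] − [3,6,9].
As a 18×3 matrix over Z this has rank 3, with invariant factors (1,1,1).

Reading off H_k = ker ∂_k / im ∂_{k+1}:

  H_0: rank C_0 − rank ∂_1 = 10 − 9 = 1, and the invariant factors of ∂_1 are all 1, so H_0 ≅ Z.
  H_1: rank ker ∂_1 − rank ∂_2 = (25 − 9) − 15 = 1, and the invariant factors of ∂_2 are all 1, so H_1 ≅ Z.
  H_2: rank ker ∂_2 − rank ∂_3 = (18 − 15) − 3 = 0, and the invariant factors of ∂_3 are all 1, so H_2 ≅ 0.
  H_3: rank ker ∂_3 − rank ∂_4 = (3 − 3) − 0 = 0, and there is no ∂_4, so H_3 ≅ 0.

As a check, the Euler characteristic is 10 − 25 + 18 − 3 = 0, which agrees with 1 − 1 + 0 − 0 = 0.

H_0 ≅ Z,  H_1 ≅ Z,  H_2 = 0,  H_3 = 0.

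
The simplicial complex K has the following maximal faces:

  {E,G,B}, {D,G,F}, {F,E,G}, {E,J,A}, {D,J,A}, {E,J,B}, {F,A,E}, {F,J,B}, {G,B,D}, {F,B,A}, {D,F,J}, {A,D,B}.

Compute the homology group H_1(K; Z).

Fix the vertex order A < B < D < E < F < G < J and write every simplex with vertices in increasing order. Then dim K = 2 and the simplices of K are:

  0-simplices (7): A, B, D, E, F, G, J
  1-simplices (18): AB, AD, AE, AF, AJ, BD, BE, BF, BG, BJ, DF, DG, DJ, EF, EG, EJ, FG, FJ
  2-simplices (12): ABD, ABF, ADJ, AEF, AEJ, BDG, BEG, BEJ, BFJ, DFG, DFJ, EFG

giving chain groups C_0 ≅ Z^7, C_1 ≅ Z^18, C_2 ≅ Z^12.

∂_1: C_1 → C_0 sends each edge [p,q] (with p < q) to q − p.
As a 7×18 matrix over Z this has rank 6, with invariant factors (1,1,1,1,1,1).

∂_2: C_2 → C_1 maps a triangle to the signed sum of its edges. For instance
  ∂DFJ = FJ − DJ + DF,
  ∂BDG = DG − BG + BD.
The resulting 18×12 matrix has rank 12, and its Smith normal form has invariant factors (1,1,1,1,1,1,1,1,1,1,1,2).

From H_k ≅ ker(∂_k) / im(∂_{k+1}) we obtain:

  H_1: rank ker ∂_1 − rank ∂_2 = (18 − 6) − 12 = 0, and ∂_2 has invariant factor 2 > 1, so H_1 = Z/2.

H_1 = Z/2.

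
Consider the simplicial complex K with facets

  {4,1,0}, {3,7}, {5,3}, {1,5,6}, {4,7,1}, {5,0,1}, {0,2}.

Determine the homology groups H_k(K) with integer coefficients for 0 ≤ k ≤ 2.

H_0 = Z,  H_1 = Z,  H_2 = 0.

We work with the vertex ordering 0 < 1 < 2 < 3 < 4 < 5 < 6 < 7. The simplices of K, each written with vertices in increasing order, are:

  0-simplices (8): [0], [1], [2], [3], [4], [5], [6], [7]
  1-simplices (12): [0,1], [0,2], [0,4], [0,5], [1,4], [1,5], [1,6], [1,7], [3,5], [3,7], [4,7], [5,6]
  2-simplices (4): [0,1,4], [0,1,5], [1,4,7], [1,5,6]

so the chain groups are C_0 ≅ Z^8, C_1 ≅ Z^12, C_2 ≅ Z^4.

∂_1: C_1 → C_0 sends each edge [p,q] (with p < q) to q − p.
The 8×12 boundary matrix has rank 7 and Smith normal form diag(1,1,1,1,1,1,1).

∂_2: C_2 → C_1 maps a triangle to the signed sum of its edges. For instance
  ∂[1,4,7] = [4,7] − [1,7] + [1,4],
  ∂[0,1,4] = [1,4] − [0,4] + [0,1].
The 12×4 boundary matrix has rank 4 and Smith normal form diag(1,1,1,1).

Reading off H_k = ker ∂_k / im ∂_{k+1}:

  H_0: rank C_0 − rank ∂_1 = 8 − 7 = 1, and the invariant factors of ∂_1 are all 1, so H_0 ≅ Z.
  H_1: rank ker ∂_1 − rank ∂_2 = (12 − 7) − 4 = 1, and the invariant factors of ∂_2 are all 1, so H_1 ≅ Z.
  H_2: rank ker ∂_2 − rank ∂_3 = (4 − 4) − 0 = 0, and there is no ∂_3, so H_2 ≅ 0.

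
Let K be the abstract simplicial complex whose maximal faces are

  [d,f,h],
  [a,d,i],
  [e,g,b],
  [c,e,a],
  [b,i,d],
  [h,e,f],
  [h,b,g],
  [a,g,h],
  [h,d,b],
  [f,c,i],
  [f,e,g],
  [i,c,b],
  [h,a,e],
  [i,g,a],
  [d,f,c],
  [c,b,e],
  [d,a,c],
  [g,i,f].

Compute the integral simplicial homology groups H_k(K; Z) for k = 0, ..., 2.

H_0 ≅ Z,  H_1 ≅ Z ⊕ Z/2Z,  H_2 = 0.

We work with the vertex ordering a < b < c < d < e < f < g < h < i. The simplices of K, each written with vertices in increasing order, are:

  0-simplices (9): a, b, c, d, e, f, g, h, i
  1-simplices (27): ac, ad, ae, ag, ah, ai, bc, bd, be, bg, bh, bi, cd, ce, cf, ci, df, dh, di, ef, eg, eh, fg, fh, fi, gh, gi
  2-simplices (18): acd, ace, adi, aeh, agh, agi, bce, bci, bdh, bdi, beg, bgh, cdf, cfi, dfh, efg, efh, fgi

giving chain groups C_0 ≅ Z^9, C_1 ≅ Z^27, C_2 ≅ Z^18.

∂_1: C_1 → C_0 maps an edge to its endpoints' difference, ∂[p,q] = q − p. For instance
  ∂fi = i − f.
This gives a 9×27 integer matrix of rank 8; reducing to Smith normal form yields diagonal entries (1,1,1,1,1,1,1,1).

The boundary map ∂_2: C_2 → C_1 acts by ∂[p,q,r] = [q,r] − [p,r] + [p,q]. For instance
  ∂efh = fh − eh + ef,
  ∂agi = gi − ai + ag.
As a 27×18 matrix over Z this has rank 18, with invariant factors (1,1,1,1,1,1,1,1,1,1,1,1,1,1,1,1,1,2).

Computing H_k = (kernel of ∂_k) / (image of ∂_{k+1}):

  H_0: rank C_0 − rank ∂_1 = 9 − 8 = 1, and the invariant factors of ∂_1 are all 1, so H_0 = Z.
  H_1: rank ker ∂_1 − rank ∂_2 = (27 − 8) − 18 = 1, and ∂_2 has invariant factor 2 > 1, so H_1 = Z ⊕ Z/2Z.
  H_2: rank ker ∂_2 − rank ∂_3 = (18 − 18) − 0 = 0, and there is no ∂_3, so H_2 = 0.

As a check, the Euler characteristic is 9 − 27 + 18 = 0, which agrees with 1 − 1 + 0 = 0.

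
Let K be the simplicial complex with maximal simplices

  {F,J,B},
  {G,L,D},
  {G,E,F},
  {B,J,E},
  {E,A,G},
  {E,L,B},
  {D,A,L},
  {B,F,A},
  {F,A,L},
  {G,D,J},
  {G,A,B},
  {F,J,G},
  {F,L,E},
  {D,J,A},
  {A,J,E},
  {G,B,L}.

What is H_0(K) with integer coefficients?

K has 8 vertices, 24 edges, 16 triangles.
rank ∂_0 = 0, rank ∂_1 = 7 ⇒ b_0 = 8 − 0 − 7 = 1; all invariant factors of ∂_1 are 1 so no torsion. So H_0 ≅ Z.

H_0 ≅ Z.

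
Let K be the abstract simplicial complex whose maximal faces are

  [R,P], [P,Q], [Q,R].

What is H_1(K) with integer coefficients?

K has 3 vertices, 3 edges.
rank ∂_1 = 2, rank ∂_2 = 0 ⇒ b_1 = 3 − 2 − 0 = 1. So H_1 = Z.

H_1 = Z.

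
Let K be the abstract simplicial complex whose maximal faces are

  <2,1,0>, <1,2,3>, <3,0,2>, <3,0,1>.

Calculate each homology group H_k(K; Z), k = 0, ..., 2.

We work with the vertex ordering 0 < 1 < 2 < 3. The simplices of K, each written with vertices in increasing order, are:

  0-simplices (4): [0], [1], [2], [3]
  1-simplices (6): [0,1], [0,2], [0,3], [1,2], [1,3], [2,3]
  2-simplices (4): [0,1,2], [0,1,3], [0,2,3], [1,2,3]

so the chain groups are C_0 ≅ Z^4, C_1 ≅ Z^6, C_2 ≅ Z^4.

The boundary map ∂_1: C_1 → C_0 maps an edge to its endpoints' difference, ∂[p,q] = q − p. For instance
  ∂[0,3] = [3] − [0].
The resulting 4×6 matrix has rank 3, and its Smith normal form has invariant factors (1,1,1).

∂_2: C_2 → C_1 sends each 2-simplex [p,q,r] to [q,r] − [p,r] + [p,q]. For instance
  ∂[0,1,2] = [1,2] − [0,2] + [0,1],
  ∂[0,1,3] = [1,3] − [0,3] + [0,1].
The 6×4 boundary matrix has rank 3 and Smith normal form diag(1,1,1).

From H_k ≅ ker(∂_k) / im(∂_{k+1}) we obtain:

  H_0: rank C_0 − rank ∂_1 = 4 − 3 = 1, and the invariant factors of ∂_1 are all 1, so H_0 = Z.
  H_1: rank ker ∂_1 − rank ∂_2 = (6 − 3) − 3 = 0, and the invariant factors of ∂_2 are all 1, so H_1 = 0.
  H_2: rank ker ∂_2 − rank ∂_3 = (4 − 3) − 0 = 1, and there is no ∂_3, so H_2 = Z.

As a check, the Euler characteristic is 4 − 6 + 4 = 2, which agrees with 1 − 0 + 1 = 2.

H_0 = Z,  H_1 = 0,  H_2 = Z.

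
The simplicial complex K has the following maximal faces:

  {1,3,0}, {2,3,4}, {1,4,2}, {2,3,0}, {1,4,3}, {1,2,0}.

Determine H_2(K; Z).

We work with the vertex ordering 0 < 1 < 2 < 3 < 4. The simplices of K, each written with vertices in increasing order, are:

  0-simplices (5): [0], [1], [2], [3], [4]
  1-simplices (9): [0,1], [0,2], [0,3], [1,2], [1,3], [1,4], [2,3], [2,4], [3,4]
  2-simplices (6): [0,1,2], [0,1,3], [0,2,3], [1,2,4], [1,3,4], [2,3,4]

giving chain groups C_0 ≅ Z^5, C_1 ≅ Z^9, C_2 ≅ Z^6.

∂_1: C_1 → C_0 maps an edge to its endpoints' difference, ∂[p,q] = q − p. For instance
  ∂[2,4] = [4] − [2].
The 5×9 boundary matrix has rank 4 and Smith normal form diag(1,1,1,1).

Boundary ∂_2: C_2 → C_1 maps a triangle to the signed sum of its edges. For instance
  ∂[0,2,3] = [2,3] − [0,3] + [0,2],
  ∂[1,2,4] = [2,4] − [1,4] + [1,2].
This gives a 9×6 integer matrix of rank 5; reducing to Smith normal form yields diagonal entries (1,1,1,1,1).

Now H_k = ker ∂_k / im ∂_{k+1}, so:

  H_2: rank ker ∂_2 − rank ∂_3 = (6 − 5) − 0 = 1, and there is no ∂_3, so H_2 = Z.

H_2 = Z.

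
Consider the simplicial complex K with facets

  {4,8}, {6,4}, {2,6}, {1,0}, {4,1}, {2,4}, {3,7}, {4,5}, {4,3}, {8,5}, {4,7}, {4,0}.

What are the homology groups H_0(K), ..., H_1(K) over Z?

Order the vertices as 0 < 1 < 2 < 3 < 4 < 5 < 6 < 7 < 8. Listing each simplex with vertices in this order, K has dimension 1 with simplices:

  0-simplices (9): [0], [1], [2], [3], [4], [5], [6], [7], [8]
  1-simplices (12): [0,1], [0,4], [1,4], [2,4], [2,6], [3,4], [3,7], [4,5], [4,6], [4,7], [4,8], [5,8]

giving chain groups C_0 ≅ Z^9, C_1 ≅ Z^12.

The boundary map ∂_1: C_1 → C_0 is given by ∂[p,q] = [q] − [p]. For instance
  ∂[5,8] = [8] − [5].
As a 9×12 matrix over Z this has rank 8, with invariant factors (1,1,1,1,1,1,1,1).

Computing H_k = (kernel of ∂_k) / (image of ∂_{k+1}):

  H_0: rank C_0 − rank ∂_1 = 9 − 8 = 1, and the invariant factors of ∂_1 are all 1, so H_0 ≅ Z.
  H_1: rank ker ∂_1 − rank ∂_2 = (12 − 8) − 0 = 4, and there is no ∂_2, so H_1 ≅ Z^4.

(K is a triangulation of a wedge of 4 circles.)

H_0 ≅ Z,  H_1 ≅ Z^4.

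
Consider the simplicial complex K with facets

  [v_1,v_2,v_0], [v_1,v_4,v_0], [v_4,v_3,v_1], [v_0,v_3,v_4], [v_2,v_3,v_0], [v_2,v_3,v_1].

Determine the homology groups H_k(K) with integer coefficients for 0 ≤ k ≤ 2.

H_0 ≅ Z,  H_1 = 0,  H_2 ≅ Z.

Order the vertices as v_0 < v_1 < v_2 < v_3 < v_4. Listing each simplex with vertices in this order, K has dimension 2 with simplices:

  0-simplices (5): [v_0], [v_1], [v_2], [v_3], [v_4]
  1-simplices (9): [v_0,v_1], [v_0,v_2], [v_0,v_3], [v_0,v_4], [v_1,v_2], [v_1,v_3], [v_1,v_4], [v_2,v_3], [v_3,v_4]
  2-simplices (6): [v_0,v_1,v_2], [v_0,v_1,v_4], [v_0,v_2,v_3], [v_0,v_3,v_4], [v_1,v_2,v_3], [v_1,v_3,v_4]

Hence C_0 ≅ Z^5, C_1 ≅ Z^9, C_2 ≅ Z^6.

∂_1: C_1 → C_0 is given by ∂[p,q] = [q] − [p]. For instance
  ∂[v_0,v_4] = [v_4] − [v_0].
As a 5×9 matrix over Z this has rank 4, with invariant factors (1,1,1,1).

Boundary ∂_2: C_2 → C_1 sends each 2-simplex [p,q,r] to [q,r] − [p,r] + [p,q]. For instance
  ∂[v_1,v_3,v_4] = [v_3,v_4] − [v_1,v_4] + [v_1,v_3],
  ∂[v_1,v_2,v_3] = [v_2,v_3] − [v_1,v_3] + [v_1,v_2].
As a 9×6 matrix over Z this has rank 5, with invariant factors (1,1,1,1,1).

Computing H_k = (kernel of ∂_k) / (image of ∂_{k+1}):

  H_0: rank C_0 − rank ∂_1 = 5 − 4 = 1, and the invariant factors of ∂_1 are all 1, so H_0 = Z.
  H_1: rank ker ∂_1 − rank ∂_2 = (9 − 4) − 5 = 0, and the invariant factors of ∂_2 are all 1, so H_1 = 0.
  H_2: rank ker ∂_2 − rank ∂_3 = (6 − 5) − 0 = 1, and there is no ∂_3, so H_2 = Z.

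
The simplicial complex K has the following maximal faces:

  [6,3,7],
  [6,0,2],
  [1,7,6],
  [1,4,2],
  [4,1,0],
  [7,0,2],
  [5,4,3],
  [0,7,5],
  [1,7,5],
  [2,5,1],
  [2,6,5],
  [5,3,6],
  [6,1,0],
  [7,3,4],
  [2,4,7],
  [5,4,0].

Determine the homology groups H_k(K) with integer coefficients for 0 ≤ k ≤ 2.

Take the total order 0 < 1 < 2 < 3 < 4 < 5 < 6 < 7 on the vertex set. Then K (dimension 2) consists of the simplices:

  0-simplices (8): [0], [1], [2], [3], [4], [5], [6], [7]
  1-simplices (24): (24 of them)
  2-simplices (16): [0,1,4], [0,1,6], [0,2,6], [0,2,7], [0,4,5], [0,5,7], [1,2,4], [1,2,5], [1,5,7], [1,6,7], [2,4,7], [2,5,6], [3,4,5], [3,4,7], [3,5,6], [3,6,7]

so the chain groups are C_0 ≅ Z^8, C_1 ≅ Z^24, C_2 ≅ Z^16.

∂_1: C_1 → C_0 maps an edge to its endpoints' difference, ∂[p,q] = q − p. For instance
  ∂[0,6] = [6] − [0].
This gives a 8×24 integer matrix of rank 7; reducing to Smith normal form yields diagonal entries (1,1,1,1,1,1,1).

Boundary ∂_2: C_2 → C_1 maps a triangle to the signed sum of its edges. For instance
  ∂[0,1,4] = [1,4] − [0,4] + [0,1],
  ∂[1,2,5] = [2,5] − [1,5] + [1,2].
As a 24×16 matrix over Z this has rank 15, with invariant factors (1,1,1,1,1,1,1,1,1,1,1,1,1,1,1).

Computing H_k = (kernel of ∂_k) / (image of ∂_{k+1}):

  H_0: rank C_0 − rank ∂_1 = 8 − 7 = 1, and the invariant factors of ∂_1 are all 1, so H_0 ≅ Z.
  H_1: rank ker ∂_1 − rank ∂_2 = (24 − 7) − 15 = 2, and the invariant factors of ∂_2 are all 1, so H_1 ≅ Z^2.
  H_2: rank ker ∂_2 − rank ∂_3 = (16 − 15) − 0 = 1, and there is no ∂_3, so H_2 ≅ Z.

H_0 ≅ Z,  H_1 ≅ Z^2,  H_2 ≅ Z.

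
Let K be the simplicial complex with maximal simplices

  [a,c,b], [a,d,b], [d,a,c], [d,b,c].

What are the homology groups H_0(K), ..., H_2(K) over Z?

Fix the vertex order a < b < c < d and write every simplex with vertices in increasing order. Then dim K = 2 and the simplices of K are:

  0-simplices (4): a, b, c, d
  1-simplices (6): ab, ac, ad, bc, bd, cd
  2-simplices (4): abc, abd, acd, bcd

giving chain groups C_0 ≅ Z^4, C_1 ≅ Z^6, C_2 ≅ Z^4.

The boundary map ∂_1: C_1 → C_0 is given by ∂[p,q] = [q] − [p]. For instance
  ∂bc = c − b.
The 4×6 boundary matrix has rank 3 and Smith normal form diag(1,1,1).

∂_2: C_2 → C_1 sends each 2-simplex [p,q,r] to [q,r] − [p,r] + [p,q]. For instance
  ∂abd = bd − ad + ab,
  ∂abc = bc − ac + ab.
The 6×4 boundary matrix has rank 3 and Smith normal form diag(1,1,1).

From H_k ≅ ker(∂_k) / im(∂_{k+1}) we obtain:

  H_0: rank C_0 − rank ∂_1 = 4 − 3 = 1, and the invariant factors of ∂_1 are all 1, so H_0 = Z.
  H_1: rank ker ∂_1 − rank ∂_2 = (6 − 3) − 3 = 0, and the invariant factors of ∂_2 are all 1, so H_1 = 0.
  H_2: rank ker ∂_2 − rank ∂_3 = (4 − 3) − 0 = 1, and there is no ∂_3, so H_2 = Z.

(K is a triangulation of the 2-sphere S^2.)

H_0 = Z,  H_1 = 0,  H_2 = Z.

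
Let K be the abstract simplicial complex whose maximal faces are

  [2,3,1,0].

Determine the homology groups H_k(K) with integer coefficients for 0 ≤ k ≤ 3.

Fix the vertex order 0 < 1 < 2 < 3 and write every simplex with vertices in increasing order. Then dim K = 3 and the simplices of K are:

  0-simplices (4): [0], [1], [2], [3]
  1-simplices (6): [0,1], [0,2], [0,3], [1,2], [1,3], [2,3]
  2-simplices (4): [0,1,2], [0,1,3], [0,2,3], [1,2,3]
  3-simplices (1): [0,1,2,3]

so the chain groups are C_0 ≅ Z^4, C_1 ≅ Z^6, C_2 ≅ Z^4, C_3 ≅ Z^1.

∂_1: C_1 → C_0 sends each edge [p,q] (with p < q) to q − p. For instance
  ∂[2,3] = [3] − [2].
As a 4×6 matrix over Z this has rank 3, with invariant factors (1,1,1).

Boundary ∂_2: C_2 → C_1 maps a triangle to the signed sum of its edges. For instance
  ∂[0,1,2] = [1,2] − [0,2] + [0,1],
  ∂[0,1,3] = [1,3] − [0,3] + [0,1].
The 6×4 boundary matrix has rank 3 and Smith normal form diag(1,1,1).

Boundary ∂_3: C_3 → C_2 sends each 3-simplex σ to the alternating sum Σ_i (−1)^i (σ with its i-th vertex removed). For instance
  ∂[0,1,2,3] = [1,2,3] − [0,2,3] + [0,1,3] − [0,1,2].
The 4×1 boundary matrix has rank 1 and Smith normal form diag(1).

From H_k ≅ ker(∂_k) / im(∂_{k+1}) we obtain:

  H_0: rank C_0 − rank ∂_1 = 4 − 3 = 1, and the invariant factors of ∂_1 are all 1, so H_0 = Z.
  H_1: rank ker ∂_1 − rank ∂_2 = (6 − 3) − 3 = 0, and the invariant factors of ∂_2 are all 1, so H_1 = 0.
  H_2: rank ker ∂_2 − rank ∂_3 = (4 − 3) − 1 = 0, and the invariant factors of ∂_3 are all 1, so H_2 = 0.
  H_3: rank ker ∂_3 − rank ∂_4 = (1 − 1) − 0 = 0, and there is no ∂_4, so H_3 = 0.

As a check, the Euler characteristic is 4 − 6 + 4 − 1 = 1, which agrees with 1 − 0 + 0 − 0 = 1.

H_0 = Z,  H_1 = 0,  H_2 = 0,  H_3 = 0.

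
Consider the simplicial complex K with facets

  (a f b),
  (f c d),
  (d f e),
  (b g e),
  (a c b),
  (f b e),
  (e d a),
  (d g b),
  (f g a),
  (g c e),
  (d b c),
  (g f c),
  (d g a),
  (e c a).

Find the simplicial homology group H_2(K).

H_2 ≅ Z.

Take the total order a < b < c < d < e < f < g on the vertex set. Then K (dimension 2) consists of the simplices:

  0-simplices (7): a, b, c, d, e, f, g
  1-simplices (21): ab, ac, ad, ae, af, ag, bc, bd, be, bf, bg, cd, ce, cf, cg, de, df, dg, ef, eg, fg
  2-simplices (14): abc, abf, ace, ade, adg, afg, bcd, bdg, bef, beg, cdf, ceg, cfg, def

giving chain groups C_0 ≅ Z^7, C_1 ≅ Z^21, C_2 ≅ Z^14.

Boundary ∂_1: C_1 → C_0 maps an edge to its endpoints' difference, ∂[p,q] = q − p.
The 7×21 boundary matrix has rank 6 and Smith normal form diag(1,1,1,1,1,1).

∂_2: C_2 → C_1 sends each 2-simplex [p,q,r] to [q,r] − [p,r] + [p,q]. For instance
  ∂bcd = cd − bd + bc,
  ∂cfg = fg − cg + cf.
The 21×14 boundary matrix has rank 13 and Smith normal form diag(1,1,1,1,1,1,1,1,1,1,1,1,1).

Reading off H_k = ker ∂_k / im ∂_{k+1}:

  H_2: rank ker ∂_2 − rank ∂_3 = (14 − 13) − 0 = 1, and there is no ∂_3, so H_2 ≅ Z.

(K is a triangulation of the torus T^2.)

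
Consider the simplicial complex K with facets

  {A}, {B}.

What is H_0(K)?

We work with the vertex ordering A < B. The simplices of K, each written with vertices in increasing order, are:

  0-simplices (2): A, B

Hence C_0 ≅ Z^2.

Reading off H_k = ker ∂_k / im ∂_{k+1}:

  H_0: rank C_0 − rank ∂_1 = 2 − 0 = 2, and there is no ∂_1, so H_0 = Z^2.

H_0 = Z^2.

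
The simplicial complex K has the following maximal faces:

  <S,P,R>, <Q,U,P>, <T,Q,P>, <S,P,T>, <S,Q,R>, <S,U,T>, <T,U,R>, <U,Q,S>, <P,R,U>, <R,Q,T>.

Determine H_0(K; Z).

Take the total order P < Q < R < S < T < U on the vertex set. Then K (dimension 2) consists of the simplices:

  0-simplices (6): P, Q, R, S, T, U
  1-simplices (15): PQ, PR, PS, PT, PU, QR, QS, QT, QU, RS, RT, RU, ST, SU, TU
  2-simplices (10): PQT, PQU, PRS, PRU, PST, QRS, QRT, QSU, RTU, STU

giving chain groups C_0 ≅ Z^6, C_1 ≅ Z^15, C_2 ≅ Z^10.

Boundary ∂_1: C_1 → C_0 maps an edge to its endpoints' difference, ∂[p,q] = q − p. For instance
  ∂QU = U − Q.
This gives a 6×15 integer matrix of rank 5; reducing to Smith normal form yields diagonal entries (1,1,1,1,1).

The boundary map ∂_2: C_2 → C_1 acts by ∂[p,q,r] = [q,r] − [p,r] + [p,q]. For instance
  ∂PRS = RS − PS + PR,
  ∂PST = ST − PT + PS.
This gives a 15×10 integer matrix of rank 10; reducing to Smith normal form yields diagonal entries (1,1,1,1,1,1,1,1,1,2).

From H_k ≅ ker(∂_k) / im(∂_{k+1}) we obtain:

  H_0: rank C_0 − rank ∂_1 = 6 − 5 = 1, and the invariant factors of ∂_1 are all 1, so H_0 = Z.

H_0 = Z.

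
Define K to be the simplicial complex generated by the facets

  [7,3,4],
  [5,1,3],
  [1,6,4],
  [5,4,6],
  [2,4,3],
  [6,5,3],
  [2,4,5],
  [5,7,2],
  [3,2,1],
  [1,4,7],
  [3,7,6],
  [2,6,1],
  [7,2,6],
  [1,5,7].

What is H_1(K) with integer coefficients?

H_1 = Z^2.

Take the total order 1 < 2 < 3 < 4 < 5 < 6 < 7 on the vertex set. Then K (dimension 2) consists of the simplices:

  0-simplices (7): [1], [2], [3], [4], [5], [6], [7]
  1-simplices (21): [1,2], [1,3], [1,4], [1,5], [1,6], [1,7], [2,3], [2,4], [2,5], [2,6], [2,7], [3,4], [3,5], [3,6], [3,7], [4,5], [4,6], [4,7], [5,6], [5,7], [6,7]
  2-simplices (14): [1,2,3], [1,2,6], [1,3,5], [1,4,6], [1,4,7], [1,5,7], [2,3,4], [2,4,5], [2,5,7], [2,6,7], [3,4,7], [3,5,6], [3,6,7], [4,5,6]

Hence C_0 ≅ Z^7, C_1 ≅ Z^21, C_2 ≅ Z^14.

∂_1: C_1 → C_0 is given by ∂[p,q] = [q] − [p]. For instance
  ∂[1,5] = [5] − [1].
As a 7×21 matrix over Z this has rank 6, with invariant factors (1,1,1,1,1,1).

∂_2: C_2 → C_1 sends each 2-simplex [p,q,r] to [q,r] − [p,r] + [p,q]. For instance
  ∂[4,5,6] = [5,6] − [4,6] + [4,5],
  ∂[3,6,7] = [6,7] − [3,7] + [3,6].
The resulting 21×14 matrix has rank 13, and its Smith normal form has invariant factors (1,1,1,1,1,1,1,1,1,1,1,1,1).

Now H_k = ker ∂_k / im ∂_{k+1}, so:

  H_1: rank ker ∂_1 − rank ∂_2 = (21 − 6) − 13 = 2, and the invariant factors of ∂_2 are all 1, so H_1 = Z^2.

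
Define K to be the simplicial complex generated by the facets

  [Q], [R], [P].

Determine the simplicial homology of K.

H_0 ≅ Z^3.

We work with the vertex ordering P < Q < R. The simplices of K, each written with vertices in increasing order, are:

  0-simplices (3): P, Q, R

Hence C_0 ≅ Z^3.

Computing H_k = (kernel of ∂_k) / (image of ∂_{k+1}):

  H_0: rank C_0 − rank ∂_1 = 3 − 0 = 3, and there is no ∂_1, so H_0 = Z^3.

(K is a triangulation of a set of 3 points.)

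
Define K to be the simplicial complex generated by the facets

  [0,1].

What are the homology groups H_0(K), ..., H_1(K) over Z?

Take the total order 0 < 1 on the vertex set. Then K (dimension 1) consists of the simplices:

  0-simplices (2): [0], [1]
  1-simplices (1): [0,1]

giving chain groups C_0 ≅ Z^2, C_1 ≅ Z^1.

∂_1: C_1 → C_0 sends each edge [p,q] (with p < q) to q − p. For instance
  ∂[0,1] = [1] − [0].
The 2×1 boundary matrix has rank 1 and Smith normal form diag(1).

Computing H_k = (kernel of ∂_k) / (image of ∂_{k+1}):

  H_0: rank C_0 − rank ∂_1 = 2 − 1 = 1, and the invariant factors of ∂_1 are all 1, so H_0 ≅ Z.
  H_1: rank ker ∂_1 − rank ∂_2 = (1 − 1) − 0 = 0, and there is no ∂_2, so H_1 ≅ 0.

As a check, the Euler characteristic is 2 − 1 = 1, which agrees with 1 − 0 = 1.

H_0 = Z,  H_1 = 0.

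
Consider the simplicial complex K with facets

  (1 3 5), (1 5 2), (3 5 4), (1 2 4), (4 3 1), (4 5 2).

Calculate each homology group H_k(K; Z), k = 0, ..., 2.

H_0 ≅ Z,  H_1 = 0,  H_2 ≅ Z.

Take the total order 1 < 2 < 3 < 4 < 5 on the vertex set. Then K (dimension 2) consists of the simplices:

  0-simplices (5): [1], [2], [3], [4], [5]
  1-simplices (9): [1,2], [1,3], [1,4], [1,5], [2,4], [2,5], [3,4], [3,5], [4,5]
  2-simplices (6): [1,2,4], [1,2,5], [1,3,4], [1,3,5], [2,4,5], [3,4,5]

so the chain groups are C_0 ≅ Z^5, C_1 ≅ Z^9, C_2 ≅ Z^6.

The boundary map ∂_1: C_1 → C_0 sends each edge [p,q] (with p < q) to q − p. For instance
  ∂[1,3] = [3] − [1].
The resulting 5×9 matrix has rank 4, and its Smith normal form has invariant factors (1,1,1,1).

Boundary ∂_2: C_2 → C_1 sends each 2-simplex [p,q,r] to [q,r] − [p,r] + [p,q]. For instance
  ∂[3,4,5] = [4,5] − [3,5] + [3,4],
  ∂[1,2,5] = [2,5] − [1,5] + [1,2].
The 9×6 boundary matrix has rank 5 and Smith normal form diag(1,1,1,1,1).

Reading off H_k = ker ∂_k / im ∂_{k+1}:

  H_0: rank C_0 − rank ∂_1 = 5 − 4 = 1, and the invariant factors of ∂_1 are all 1, so H_0 = Z.
  H_1: rank ker ∂_1 − rank ∂_2 = (9 − 4) − 5 = 0, and the invariant factors of ∂_2 are all 1, so H_1 = 0.
  H_2: rank ker ∂_2 − rank ∂_3 = (6 − 5) − 0 = 1, and there is no ∂_3, so H_2 = Z.

As a check, the Euler characteristic is 5 − 9 + 6 = 2, which agrees with 1 − 0 + 1 = 2.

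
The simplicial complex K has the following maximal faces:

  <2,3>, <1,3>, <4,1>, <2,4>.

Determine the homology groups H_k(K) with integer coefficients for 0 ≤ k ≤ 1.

K has 4 vertices, 4 edges.
rank ∂_0 = 0, rank ∂_1 = 3 ⇒ b_0 = 4 − 0 − 3 = 1; all invariant factors of ∂_1 are 1 so no torsion. So H_0 = Z.
rank ∂_1 = 3, rank ∂_2 = 0 ⇒ b_1 = 4 − 3 − 0 = 1. So H_1 = Z.

H_0 = Z,  H_1 = Z.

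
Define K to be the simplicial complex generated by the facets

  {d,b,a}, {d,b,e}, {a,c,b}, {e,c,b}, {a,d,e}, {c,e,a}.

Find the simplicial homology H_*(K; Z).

Take the total order a < b < c < d < e on the vertex set. Then K (dimension 2) consists of the simplices:

  0-simplices (5): a, b, c, d, e
  1-simplices (9): ab, ac, ad, ae, bc, bd, be, ce, de
  2-simplices (6): abc, abd, ace, ade, bce, bde

Hence C_0 ≅ Z^5, C_1 ≅ Z^9, C_2 ≅ Z^6.

Boundary ∂_1: C_1 → C_0 sends each edge [p,q] (with p < q) to q − p.
The resulting 5×9 matrix has rank 4, and its Smith normal form has invariant factors (1,1,1,1).

The boundary map ∂_2: C_2 → C_1 sends each 2-simplex [p,q,r] to [q,r] − [p,r] + [p,q]. For instance
  ∂bce = ce − be + bc,
  ∂ace = ce − ae + ac.
The resulting 9×6 matrix has rank 5, and its Smith normal form has invariant factors (1,1,1,1,1).

Reading off H_k = ker ∂_k / im ∂_{k+1}:

  H_0: rank C_0 − rank ∂_1 = 5 − 4 = 1, and the invariant factors of ∂_1 are all 1, so H_0 ≅ Z.
  H_1: rank ker ∂_1 − rank ∂_2 = (9 − 4) − 5 = 0, and the invariant factors of ∂_2 are all 1, so H_1 ≅ 0.
  H_2: rank ker ∂_2 − rank ∂_3 = (6 − 5) − 0 = 1, and there is no ∂_3, so H_2 ≅ Z.

As a check, the Euler characteristic is 5 − 9 + 6 = 2, which agrees with 1 − 0 + 1 = 2.

H_0 ≅ Z,  H_1 = 0,  H_2 ≅ Z.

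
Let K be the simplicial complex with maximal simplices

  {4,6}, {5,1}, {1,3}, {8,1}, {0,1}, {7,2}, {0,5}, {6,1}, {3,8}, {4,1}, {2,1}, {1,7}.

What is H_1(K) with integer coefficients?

H_1 = Z^4.

Fix the vertex order 0 < 1 < 2 < 3 < 4 < 5 < 6 < 7 < 8 and write every simplex with vertices in increasing order. Then dim K = 1 and the simplices of K are:

  0-simplices (9): [0], [1], [2], [3], [4], [5], [6], [7], [8]
  1-simplices (12): [0,1], [0,5], [1,2], [1,3], [1,4], [1,5], [1,6], [1,7], [1,8], [2,7], [3,8], [4,6]

so the chain groups are C_0 ≅ Z^9, C_1 ≅ Z^12.

The boundary map ∂_1: C_1 → C_0 maps an edge to its endpoints' difference, ∂[p,q] = q − p. For instance
  ∂[2,7] = [7] − [2].
The 9×12 boundary matrix has rank 8 and Smith normal form diag(1,1,1,1,1,1,1,1).

Computing H_k = (kernel of ∂_k) / (image of ∂_{k+1}):

  H_1: rank ker ∂_1 − rank ∂_2 = (12 − 8) − 0 = 4, and there is no ∂_2, so H_1 = Z^4.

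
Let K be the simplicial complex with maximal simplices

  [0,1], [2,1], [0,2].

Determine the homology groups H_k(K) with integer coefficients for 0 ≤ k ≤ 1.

We work with the vertex ordering 0 < 1 < 2. The simplices of K, each written with vertices in increasing order, are:

  0-simplices (3): [0], [1], [2]
  1-simplices (3): [0,1], [0,2], [1,2]

giving chain groups C_0 ≅ Z^3, C_1 ≅ Z^3.

Boundary ∂_1: C_1 → C_0 is given by ∂[p,q] = [q] − [p].
The resulting 3×3 matrix has rank 2, and its Smith normal form has invariant factors (1,1).

Now H_k = ker ∂_k / im ∂_{k+1}, so:

  H_0: rank C_0 − rank ∂_1 = 3 − 2 = 1, and the invariant factors of ∂_1 are all 1, so H_0 = Z.
  H_1: rank ker ∂_1 − rank ∂_2 = (3 − 2) − 0 = 1, and there is no ∂_2, so H_1 = Z.

As a check, the Euler characteristic is 3 − 3 = 0, which agrees with 1 − 1 = 0.
(K is a triangulation of the circle S^1.)

H_0 ≅ Z,  H_1 ≅ Z.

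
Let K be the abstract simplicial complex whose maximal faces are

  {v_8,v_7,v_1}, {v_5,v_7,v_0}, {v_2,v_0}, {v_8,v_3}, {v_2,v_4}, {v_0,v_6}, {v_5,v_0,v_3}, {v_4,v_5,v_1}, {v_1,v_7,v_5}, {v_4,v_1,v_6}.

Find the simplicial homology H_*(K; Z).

H_0 = Z,  H_1 = Z^3,  H_2 = 0.

Take the total order v_0 < v_1 < v_2 < v_3 < v_4 < v_5 < v_6 < v_7 < v_8 on the vertex set. Then K (dimension 2) consists of the simplices:

  0-simplices (9): [v_0], [v_1], [v_2], [v_3], [v_4], [v_5], [v_6], [v_7], [v_8]
  1-simplices (17): (17 of them)
  2-simplices (6): [v_0,v_3,v_5], [v_0,v_5,v_7], [v_1,v_4,v_5], [v_1,v_4,v_6], [v_1,v_5,v_7], [v_1,v_7,v_8]

Hence C_0 ≅ Z^9, C_1 ≅ Z^17, C_2 ≅ Z^6.

The boundary map ∂_1: C_1 → C_0 sends each edge [p,q] (with p < q) to q − p.
This gives a 9×17 integer matrix of rank 8; reducing to Smith normal form yields diagonal entries (1,1,1,1,1,1,1,1).

The boundary map ∂_2: C_2 → C_1 acts by ∂[p,q,r] = [q,r] − [p,r] + [p,q]. For instance
  ∂[v_0,v_3,v_5] = [v_3,v_5] − [v_0,v_5] + [v_0,v_3],
  ∂[v_1,v_5,v_7] = [v_5,v_7] − [v_1,v_7] + [v_1,v_5].
As a 17×6 matrix over Z this has rank 6, with invariant factors (1,1,1,1,1,1).

Computing H_k = (kernel of ∂_k) / (image of ∂_{k+1}):

  H_0: rank C_0 − rank ∂_1 = 9 − 8 = 1, and the invariant factors of ∂_1 are all 1, so H_0 = Z.
  H_1: rank ker ∂_1 − rank ∂_2 = (17 − 8) − 6 = 3, and the invariant factors of ∂_2 are all 1, so H_1 = Z^3.
  H_2: rank ker ∂_2 − rank ∂_3 = (6 − 6) − 0 = 0, and there is no ∂_3, so H_2 = 0.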